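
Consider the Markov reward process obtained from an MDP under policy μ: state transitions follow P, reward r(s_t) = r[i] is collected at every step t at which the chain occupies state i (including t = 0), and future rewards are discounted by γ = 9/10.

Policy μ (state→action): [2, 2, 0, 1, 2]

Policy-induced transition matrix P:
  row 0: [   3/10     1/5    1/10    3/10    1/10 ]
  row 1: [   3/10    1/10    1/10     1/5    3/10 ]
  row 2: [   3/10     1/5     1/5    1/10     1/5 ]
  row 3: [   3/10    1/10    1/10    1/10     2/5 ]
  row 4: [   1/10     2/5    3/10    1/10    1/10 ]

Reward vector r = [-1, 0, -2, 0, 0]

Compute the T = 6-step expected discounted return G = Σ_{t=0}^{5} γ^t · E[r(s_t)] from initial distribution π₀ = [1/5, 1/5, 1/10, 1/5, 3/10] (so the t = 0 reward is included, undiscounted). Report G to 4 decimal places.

t=0: π = [0.2000, 0.2000, 0.1000, 0.2000, 0.3000], E[r] = -0.4000, γ^t·E[r] = -0.400000, running G = -0.400000
t=1: π = [0.2400, 0.2200, 0.1700, 0.1600, 0.2100], E[r] = -0.5800, γ^t·E[r] = -0.522000, running G = -0.922000
t=2: π = [0.2580, 0.2040, 0.1590, 0.1700, 0.2090], E[r] = -0.5760, γ^t·E[r] = -0.466560, running G = -1.388560
t=3: π = [0.2582, 0.2044, 0.1577, 0.1720, 0.2077], E[r] = -0.5736, γ^t·E[r] = -0.418154, running G = -1.806714
t=4: π = [0.2585, 0.2039, 0.1573, 0.1721, 0.2083], E[r] = -0.5731, γ^t·E[r] = -0.375998, running G = -2.182712
t=5: π = [0.2584, 0.2041, 0.1574, 0.1721, 0.2081], E[r] = -0.5731, γ^t·E[r] = -0.338417, running G = -2.521129

G = -2.5211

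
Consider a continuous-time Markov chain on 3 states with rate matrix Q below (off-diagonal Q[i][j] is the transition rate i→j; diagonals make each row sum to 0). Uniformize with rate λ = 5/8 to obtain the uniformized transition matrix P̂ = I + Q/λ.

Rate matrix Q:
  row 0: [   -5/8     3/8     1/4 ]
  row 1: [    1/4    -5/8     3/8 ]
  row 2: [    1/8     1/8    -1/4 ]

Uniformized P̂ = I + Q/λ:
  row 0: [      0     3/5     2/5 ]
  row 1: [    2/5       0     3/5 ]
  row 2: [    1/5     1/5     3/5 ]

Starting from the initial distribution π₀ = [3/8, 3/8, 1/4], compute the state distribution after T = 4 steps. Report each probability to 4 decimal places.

t=0: π = [0.3750, 0.3750, 0.2500]
t=1: π = [0.2000, 0.2750, 0.5250]
t=2: π = [0.2150, 0.2250, 0.5600]
t=3: π = [0.2020, 0.2410, 0.5570]
t=4: π = [0.2078, 0.2326, 0.5596]

π = [0.2078, 0.2326, 0.5596]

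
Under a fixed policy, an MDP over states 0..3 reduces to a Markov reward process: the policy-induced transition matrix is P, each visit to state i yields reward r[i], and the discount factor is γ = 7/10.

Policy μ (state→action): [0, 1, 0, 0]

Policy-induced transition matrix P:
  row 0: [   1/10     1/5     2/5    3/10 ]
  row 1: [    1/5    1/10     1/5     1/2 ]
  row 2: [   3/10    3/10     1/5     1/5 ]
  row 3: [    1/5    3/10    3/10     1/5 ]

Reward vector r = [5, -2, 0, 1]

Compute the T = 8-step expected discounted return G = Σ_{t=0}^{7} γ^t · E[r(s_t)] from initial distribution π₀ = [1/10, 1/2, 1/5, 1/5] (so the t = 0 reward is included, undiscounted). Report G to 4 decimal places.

t=0: π = [0.1000, 0.5000, 0.2000, 0.2000], E[r] = -0.3000, γ^t·E[r] = -0.300000, running G = -0.300000
t=1: π = [0.2100, 0.1900, 0.2400, 0.3600], E[r] = 1.0300, γ^t·E[r] = 0.721000, running G = 0.421000
t=2: π = [0.2030, 0.2410, 0.2780, 0.2780], E[r] = 0.8110, γ^t·E[r] = 0.397390, running G = 0.818390
t=3: π = [0.2075, 0.2315, 0.2684, 0.2926], E[r] = 0.8671, γ^t·E[r] = 0.297415, running G = 1.115805
t=4: π = [0.2061, 0.2330, 0.2708, 0.2902], E[r] = 0.8548, γ^t·E[r] = 0.205225, running G = 1.321031
t=5: π = [0.2065, 0.2328, 0.2702, 0.2905], E[r] = 0.8572, γ^t·E[r] = 0.144074, running G = 1.465105
t=6: π = [0.2064, 0.2328, 0.2703, 0.2905], E[r] = 0.8568, γ^t·E[r] = 0.100800, running G = 1.565905
t=7: π = [0.2064, 0.2328, 0.2703, 0.2905], E[r] = 0.8569, γ^t·E[r] = 0.070565, running G = 1.636470

G = 1.6365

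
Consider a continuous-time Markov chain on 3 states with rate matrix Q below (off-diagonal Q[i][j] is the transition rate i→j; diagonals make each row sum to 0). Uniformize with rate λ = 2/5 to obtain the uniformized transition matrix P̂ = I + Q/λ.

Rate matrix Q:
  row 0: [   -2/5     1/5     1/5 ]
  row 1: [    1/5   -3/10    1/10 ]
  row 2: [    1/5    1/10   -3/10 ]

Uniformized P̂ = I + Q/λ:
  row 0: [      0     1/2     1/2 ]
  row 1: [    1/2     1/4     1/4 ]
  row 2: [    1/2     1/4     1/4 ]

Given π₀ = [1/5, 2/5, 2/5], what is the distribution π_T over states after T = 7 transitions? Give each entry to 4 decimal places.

t=0: π = [0.2000, 0.4000, 0.4000]
t=1: π = [0.4000, 0.3000, 0.3000]
t=2: π = [0.3000, 0.3500, 0.3500]
t=3: π = [0.3500, 0.3250, 0.3250]
t=4: π = [0.3250, 0.3375, 0.3375]
t=5: π = [0.3375, 0.3313, 0.3313]
t=6: π = [0.3313, 0.3344, 0.3344]
t=7: π = [0.3344, 0.3328, 0.3328]

π = [0.3344, 0.3328, 0.3328]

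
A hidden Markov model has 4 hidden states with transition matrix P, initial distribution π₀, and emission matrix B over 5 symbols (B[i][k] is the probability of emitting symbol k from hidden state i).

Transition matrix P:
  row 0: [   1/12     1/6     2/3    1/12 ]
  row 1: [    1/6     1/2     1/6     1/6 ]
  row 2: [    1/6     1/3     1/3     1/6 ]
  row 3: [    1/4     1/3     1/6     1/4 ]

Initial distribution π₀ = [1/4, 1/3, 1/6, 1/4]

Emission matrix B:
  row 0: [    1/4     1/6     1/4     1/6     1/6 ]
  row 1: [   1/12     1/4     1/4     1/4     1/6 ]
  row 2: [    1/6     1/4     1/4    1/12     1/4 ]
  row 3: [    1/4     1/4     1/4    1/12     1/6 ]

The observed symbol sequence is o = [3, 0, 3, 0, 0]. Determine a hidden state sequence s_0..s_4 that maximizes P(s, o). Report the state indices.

t=0: δ = [4.167e-02, 8.333e-02, 1.389e-02, 2.083e-02]  (obs o_0=3)
t=1: δ = [3.472e-03, 3.472e-03, 4.630e-03, 3.472e-03]  ψ = [1, 1, 0, 1]  (obs o_1=0)
t=2: δ = [1.447e-04, 4.340e-04, 1.929e-04, 7.234e-05]  ψ = [3, 1, 0, 3]  (obs o_2=3)
t=3: δ = [1.808e-05, 1.808e-05, 1.608e-05, 1.808e-05]  ψ = [1, 1, 0, 1]  (obs o_3=0)
t=4: δ = [1.130e-06, 7.535e-07, 2.009e-06, 1.130e-06]  ψ = [3, 1, 0, 3]  (obs o_4=0)
backtrack: best end state = 2; path = [1, 1, 1, 0, 2]

path = [1, 1, 1, 0, 2]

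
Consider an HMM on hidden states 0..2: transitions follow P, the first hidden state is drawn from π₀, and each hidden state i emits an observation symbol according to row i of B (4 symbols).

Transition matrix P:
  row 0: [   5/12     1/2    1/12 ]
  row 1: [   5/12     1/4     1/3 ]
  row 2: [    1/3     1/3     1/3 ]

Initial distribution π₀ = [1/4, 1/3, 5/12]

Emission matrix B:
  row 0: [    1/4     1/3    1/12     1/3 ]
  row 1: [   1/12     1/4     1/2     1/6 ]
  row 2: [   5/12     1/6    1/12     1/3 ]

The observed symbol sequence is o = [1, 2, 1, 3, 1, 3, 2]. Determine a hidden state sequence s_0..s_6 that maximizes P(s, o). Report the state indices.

path = [0, 1, 0, 0, 0, 0, 1]

t=0: δ = [8.333e-02, 8.333e-02, 6.944e-02]  (obs o_0=1)
t=1: δ = [2.894e-03, 2.083e-02, 2.315e-03]  ψ = [0, 0, 1]  (obs o_1=2)
t=2: δ = [2.894e-03, 1.302e-03, 1.157e-03]  ψ = [1, 1, 1]  (obs o_2=1)
t=3: δ = [4.019e-04, 2.411e-04, 1.447e-04]  ψ = [0, 0, 1]  (obs o_3=3)
t=4: δ = [5.582e-05, 5.023e-05, 1.340e-05]  ψ = [0, 0, 1]  (obs o_4=1)
t=5: δ = [7.752e-06, 4.651e-06, 5.582e-06]  ψ = [0, 0, 1]  (obs o_5=3)
t=6: δ = [2.692e-07, 1.938e-06, 1.550e-07]  ψ = [0, 0, 2]  (obs o_6=2)
backtrack: best end state = 1; path = [0, 1, 0, 0, 0, 0, 1]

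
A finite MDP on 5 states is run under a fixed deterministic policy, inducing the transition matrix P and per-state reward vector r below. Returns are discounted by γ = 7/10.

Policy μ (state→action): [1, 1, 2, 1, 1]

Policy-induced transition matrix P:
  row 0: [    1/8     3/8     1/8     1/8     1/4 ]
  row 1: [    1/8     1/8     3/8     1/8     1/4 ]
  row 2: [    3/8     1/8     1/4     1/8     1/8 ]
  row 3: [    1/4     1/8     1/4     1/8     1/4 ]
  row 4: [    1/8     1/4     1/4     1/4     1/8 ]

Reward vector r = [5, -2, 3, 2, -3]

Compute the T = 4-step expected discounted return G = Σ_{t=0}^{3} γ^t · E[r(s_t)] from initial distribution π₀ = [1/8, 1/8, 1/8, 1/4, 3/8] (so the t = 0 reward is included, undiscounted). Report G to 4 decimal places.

G = 1.7922

t=0: π = [0.1250, 0.1250, 0.1250, 0.2500, 0.3750], E[r] = 0.1250, γ^t·E[r] = 0.125000, running G = 0.125000
t=1: π = [0.1875, 0.2031, 0.2500, 0.1719, 0.1875], E[r] = 1.0625, γ^t·E[r] = 0.743750, running G = 0.868750
t=2: π = [0.2090, 0.1953, 0.2520, 0.1484, 0.1953], E[r] = 1.1211, γ^t·E[r] = 0.549336, running G = 1.418086
t=3: π = [0.2065, 0.2017, 0.2483, 0.1494, 0.1941], E[r] = 1.0908, γ^t·E[r] = 0.374151, running G = 1.792237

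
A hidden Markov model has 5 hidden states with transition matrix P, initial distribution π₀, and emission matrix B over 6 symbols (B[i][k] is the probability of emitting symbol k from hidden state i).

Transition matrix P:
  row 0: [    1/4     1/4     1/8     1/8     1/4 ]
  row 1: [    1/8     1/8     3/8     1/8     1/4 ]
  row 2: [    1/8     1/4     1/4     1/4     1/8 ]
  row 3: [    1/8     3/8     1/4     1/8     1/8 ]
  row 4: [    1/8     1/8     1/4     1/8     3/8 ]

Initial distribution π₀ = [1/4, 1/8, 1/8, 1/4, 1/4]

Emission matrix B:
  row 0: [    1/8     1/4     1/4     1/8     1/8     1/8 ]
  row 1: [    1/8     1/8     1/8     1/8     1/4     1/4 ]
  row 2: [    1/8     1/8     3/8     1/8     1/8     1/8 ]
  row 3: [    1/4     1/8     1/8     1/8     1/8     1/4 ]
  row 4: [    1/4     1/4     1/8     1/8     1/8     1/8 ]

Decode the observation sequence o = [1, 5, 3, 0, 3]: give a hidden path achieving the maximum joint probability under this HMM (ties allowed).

t=0: δ = [6.250e-02, 1.562e-02, 1.562e-02, 3.125e-02, 6.250e-02]  (obs o_0=1)
t=1: δ = [1.953e-03, 3.906e-03, 1.953e-03, 1.953e-03, 2.930e-03]  ψ = [0, 0, 4, 0, 4]  (obs o_1=5)
t=2: δ = [6.104e-05, 9.155e-05, 1.831e-04, 6.104e-05, 1.373e-04]  ψ = [0, 3, 1, 1, 4]  (obs o_2=3)
t=3: δ = [2.861e-06, 5.722e-06, 5.722e-06, 1.144e-05, 1.287e-05]  ψ = [2, 2, 2, 2, 4]  (obs o_3=0)
t=4: δ = [2.012e-07, 5.364e-07, 4.023e-07, 2.012e-07, 6.035e-07]  ψ = [4, 3, 4, 4, 4]  (obs o_4=3)
backtrack: best end state = 4; path = [4, 4, 4, 4, 4]

path = [4, 4, 4, 4, 4]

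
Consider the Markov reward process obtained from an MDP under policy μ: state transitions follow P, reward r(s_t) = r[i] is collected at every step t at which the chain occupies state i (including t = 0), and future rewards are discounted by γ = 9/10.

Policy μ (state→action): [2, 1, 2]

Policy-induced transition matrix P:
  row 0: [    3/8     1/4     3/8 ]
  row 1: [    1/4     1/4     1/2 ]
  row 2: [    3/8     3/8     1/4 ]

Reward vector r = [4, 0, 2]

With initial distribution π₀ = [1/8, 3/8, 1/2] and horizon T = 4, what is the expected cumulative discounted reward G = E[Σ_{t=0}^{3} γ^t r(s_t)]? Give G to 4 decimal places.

G = 6.5338

t=0: π = [0.1250, 0.3750, 0.5000], E[r] = 1.5000, γ^t·E[r] = 1.500000, running G = 1.500000
t=1: π = [0.3281, 0.3125, 0.3594], E[r] = 2.0313, γ^t·E[r] = 1.828125, running G = 3.328125
t=2: π = [0.3359, 0.2949, 0.3691], E[r] = 2.0820, γ^t·E[r] = 1.686445, running G = 5.014570
t=3: π = [0.3381, 0.2961, 0.3657], E[r] = 2.0840, γ^t·E[r] = 1.519225, running G = 6.533795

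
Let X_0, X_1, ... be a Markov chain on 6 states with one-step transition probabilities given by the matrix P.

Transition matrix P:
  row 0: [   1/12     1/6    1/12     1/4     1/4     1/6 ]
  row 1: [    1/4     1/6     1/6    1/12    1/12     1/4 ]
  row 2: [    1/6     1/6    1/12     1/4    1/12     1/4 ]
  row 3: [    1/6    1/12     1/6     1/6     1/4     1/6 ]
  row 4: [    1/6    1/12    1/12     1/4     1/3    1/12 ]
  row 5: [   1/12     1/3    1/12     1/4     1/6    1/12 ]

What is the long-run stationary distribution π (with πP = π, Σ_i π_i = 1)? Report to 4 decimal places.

π = [0.1538, 0.1585, 0.1137, 0.2064, 0.2088, 0.1587]

Balance equations π_j = Σ_i π_i·P[i][j]:
  π_0 = 1/12·π_0 + 1/4·π_1 + 1/6·π_2 + 1/6·π_3 + 1/6·π_4 + 1/12·π_5
  π_1 = 1/6·π_0 + 1/6·π_1 + 1/6·π_2 + 1/12·π_3 + 1/12·π_4 + 1/3·π_5
  π_2 = 1/12·π_0 + 1/6·π_1 + 1/12·π_2 + 1/6·π_3 + 1/12·π_4 + 1/12·π_5
  π_3 = 1/4·π_0 + 1/12·π_1 + 1/4·π_2 + 1/6·π_3 + 1/4·π_4 + 1/4·π_5
  π_4 = 1/4·π_0 + 1/12·π_1 + 1/12·π_2 + 1/4·π_3 + 1/3·π_4 + 1/6·π_5
  normalize: π_0 + π_1 + π_2 + π_3 + π_4 + π_5 = 1
Solving the linear system gives exactly π = [39006/253565, 3092/19505, 28841/253565, 52331/253565, 52943/253565, 3096/19505].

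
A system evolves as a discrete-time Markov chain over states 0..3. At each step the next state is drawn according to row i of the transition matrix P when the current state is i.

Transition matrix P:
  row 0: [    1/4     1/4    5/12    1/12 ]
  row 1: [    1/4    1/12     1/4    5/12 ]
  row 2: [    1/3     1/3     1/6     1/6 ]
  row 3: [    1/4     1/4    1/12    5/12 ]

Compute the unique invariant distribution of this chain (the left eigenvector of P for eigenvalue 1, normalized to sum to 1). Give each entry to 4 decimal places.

Balance equations π_j = Σ_i π_i·P[i][j]:
  π_0 = 1/4·π_0 + 1/4·π_1 + 1/3·π_2 + 1/4·π_3
  π_1 = 1/4·π_0 + 1/12·π_1 + 1/3·π_2 + 1/4·π_3
  π_2 = 5/12·π_0 + 1/4·π_1 + 1/6·π_2 + 1/12·π_3
  normalize: π_0 + π_1 + π_2 + π_3 = 1
Solving the linear system gives exactly π = [7/26, 3/13, 3/13, 7/26].

π = [0.2692, 0.2308, 0.2308, 0.2692]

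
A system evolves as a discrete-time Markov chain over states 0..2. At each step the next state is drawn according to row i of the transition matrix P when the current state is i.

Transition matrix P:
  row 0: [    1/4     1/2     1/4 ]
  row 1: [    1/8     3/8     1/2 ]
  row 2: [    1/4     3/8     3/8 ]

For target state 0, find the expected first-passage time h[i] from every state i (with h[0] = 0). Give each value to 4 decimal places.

h = [0.0000, 5.5385, 4.9231]

First-step conditioning: h[0] = 0; for i ≠ 0, h[i] = 1 + Σ_k P[i][k]·h[k].
  h[1] = 1 + 3/8·h[1] + 1/2·h[2]
  h[2] = 1 + 3/8·h[1] + 3/8·h[2]
Solving the 2×2 linear system over states ≠ 0 gives exactly h = [0, 72/13, 64/13] (h[0] = 0 is the target).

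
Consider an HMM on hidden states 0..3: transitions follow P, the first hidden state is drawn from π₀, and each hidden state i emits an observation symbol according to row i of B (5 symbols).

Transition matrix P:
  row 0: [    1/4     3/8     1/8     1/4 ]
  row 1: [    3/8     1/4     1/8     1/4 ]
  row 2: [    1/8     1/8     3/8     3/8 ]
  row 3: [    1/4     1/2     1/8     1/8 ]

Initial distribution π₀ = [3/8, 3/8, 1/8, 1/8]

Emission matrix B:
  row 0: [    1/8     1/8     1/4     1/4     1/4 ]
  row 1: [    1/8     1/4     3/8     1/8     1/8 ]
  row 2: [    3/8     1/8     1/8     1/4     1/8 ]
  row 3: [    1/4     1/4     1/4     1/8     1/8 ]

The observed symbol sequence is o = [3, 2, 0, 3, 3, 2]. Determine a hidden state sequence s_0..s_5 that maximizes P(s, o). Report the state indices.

path = [0, 1, 3, 1, 0, 1]

t=0: δ = [9.375e-02, 4.688e-02, 3.125e-02, 1.562e-02]  (obs o_0=3)
t=1: δ = [5.859e-03, 1.318e-02, 1.465e-03, 5.859e-03]  ψ = [0, 0, 0, 0]  (obs o_1=2)
t=2: δ = [6.180e-04, 4.120e-04, 6.180e-04, 8.240e-04]  ψ = [1, 1, 1, 1]  (obs o_2=0)
t=3: δ = [5.150e-05, 5.150e-05, 5.794e-05, 2.897e-05]  ψ = [3, 3, 2, 2]  (obs o_3=3)
t=4: δ = [4.828e-06, 2.414e-06, 5.431e-06, 2.716e-06]  ψ = [1, 0, 2, 2]  (obs o_4=3)
t=5: δ = [3.017e-07, 6.789e-07, 2.546e-07, 5.092e-07]  ψ = [0, 0, 2, 2]  (obs o_5=2)
backtrack: best end state = 1; path = [0, 1, 3, 1, 0, 1]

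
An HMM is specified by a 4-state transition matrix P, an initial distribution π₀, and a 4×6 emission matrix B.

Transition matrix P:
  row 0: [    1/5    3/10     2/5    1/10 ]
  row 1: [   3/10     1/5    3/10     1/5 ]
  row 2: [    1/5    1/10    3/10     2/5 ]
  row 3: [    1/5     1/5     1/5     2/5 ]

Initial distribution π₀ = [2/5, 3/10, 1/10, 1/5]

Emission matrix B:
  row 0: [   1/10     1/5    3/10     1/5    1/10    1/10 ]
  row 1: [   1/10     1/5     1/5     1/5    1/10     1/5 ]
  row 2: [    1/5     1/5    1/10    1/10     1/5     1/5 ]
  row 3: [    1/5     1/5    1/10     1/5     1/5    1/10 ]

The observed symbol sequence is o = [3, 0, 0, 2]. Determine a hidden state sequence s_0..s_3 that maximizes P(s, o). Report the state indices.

t=0: δ = [8.000e-02, 6.000e-02, 1.000e-02, 4.000e-02]  (obs o_0=3)
t=1: δ = [1.800e-03, 2.400e-03, 6.400e-03, 3.200e-03]  ψ = [1, 0, 0, 3]  (obs o_1=0)
t=2: δ = [1.280e-04, 6.400e-05, 3.840e-04, 5.120e-04]  ψ = [2, 2, 2, 2]  (obs o_2=0)
t=3: δ = [3.072e-05, 2.048e-05, 1.152e-05, 2.048e-05]  ψ = [3, 3, 2, 3]  (obs o_3=2)
backtrack: best end state = 0; path = [0, 2, 3, 0]

path = [0, 2, 3, 0]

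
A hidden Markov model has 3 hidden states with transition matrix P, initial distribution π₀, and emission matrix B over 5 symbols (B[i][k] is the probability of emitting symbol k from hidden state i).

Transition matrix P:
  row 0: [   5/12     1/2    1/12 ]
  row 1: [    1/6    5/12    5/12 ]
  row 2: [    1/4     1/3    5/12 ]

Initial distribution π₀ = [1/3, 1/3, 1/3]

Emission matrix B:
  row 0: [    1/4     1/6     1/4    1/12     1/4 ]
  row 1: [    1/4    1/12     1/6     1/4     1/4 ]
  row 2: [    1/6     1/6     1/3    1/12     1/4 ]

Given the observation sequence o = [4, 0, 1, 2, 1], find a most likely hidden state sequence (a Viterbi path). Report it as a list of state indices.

t=0: δ = [8.333e-02, 8.333e-02, 8.333e-02]  (obs o_0=4)
t=1: δ = [8.681e-03, 1.042e-02, 5.787e-03]  ψ = [0, 0, 1]  (obs o_1=0)
t=2: δ = [6.028e-04, 3.617e-04, 7.234e-04]  ψ = [0, 0, 1]  (obs o_2=1)
t=3: δ = [6.279e-05, 5.023e-05, 1.005e-04]  ψ = [0, 0, 2]  (obs o_3=2)
t=4: δ = [4.361e-06, 2.791e-06, 6.977e-06]  ψ = [0, 2, 2]  (obs o_4=1)
backtrack: best end state = 2; path = [0, 1, 2, 2, 2]

path = [0, 1, 2, 2, 2]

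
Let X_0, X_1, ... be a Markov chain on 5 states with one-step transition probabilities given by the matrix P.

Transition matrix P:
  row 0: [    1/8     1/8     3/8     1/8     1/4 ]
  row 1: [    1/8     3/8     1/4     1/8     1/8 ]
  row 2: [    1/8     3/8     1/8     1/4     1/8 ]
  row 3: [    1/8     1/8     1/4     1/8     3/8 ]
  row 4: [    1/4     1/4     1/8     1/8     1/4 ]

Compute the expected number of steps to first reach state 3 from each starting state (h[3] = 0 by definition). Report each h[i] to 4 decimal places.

First-step conditioning: h[3] = 0; for i ≠ 3, h[i] = 1 + Σ_k P[i][k]·h[k].
  h[0] = 1 + 1/8·h[0] + 1/8·h[1] + 3/8·h[2] + 1/4·h[4]
  h[1] = 1 + 1/8·h[0] + 3/8·h[1] + 1/4·h[2] + 1/8·h[4]
  h[2] = 1 + 1/8·h[0] + 3/8·h[1] + 1/8·h[2] + 1/8·h[4]
  h[4] = 1 + 1/4·h[0] + 1/4·h[1] + 1/8·h[2] + 1/4·h[4]
Solving the 4×4 linear system over states ≠ 3 gives exactly h = [978/151, 990/151, 880/151, 0, 1004/151] (h[3] = 0 is the target).

h = [6.4768, 6.5563, 5.8278, 0.0000, 6.6490]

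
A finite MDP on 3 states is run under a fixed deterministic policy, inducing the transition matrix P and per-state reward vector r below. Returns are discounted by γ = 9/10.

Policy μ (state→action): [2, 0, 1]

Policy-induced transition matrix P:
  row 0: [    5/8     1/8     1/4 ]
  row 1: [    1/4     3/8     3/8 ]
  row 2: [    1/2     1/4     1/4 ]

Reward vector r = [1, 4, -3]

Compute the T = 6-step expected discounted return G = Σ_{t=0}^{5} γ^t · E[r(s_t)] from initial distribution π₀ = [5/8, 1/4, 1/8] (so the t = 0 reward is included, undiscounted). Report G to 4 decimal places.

G = 3.1662

t=0: π = [0.6250, 0.2500, 0.1250], E[r] = 1.2500, γ^t·E[r] = 1.250000, running G = 1.250000
t=1: π = [0.5156, 0.2031, 0.2813], E[r] = 0.4844, γ^t·E[r] = 0.435938, running G = 1.685938
t=2: π = [0.5137, 0.2109, 0.2754], E[r] = 0.5313, γ^t·E[r] = 0.430313, running G = 2.116250
t=3: π = [0.5115, 0.2122, 0.2764], E[r] = 0.5310, γ^t·E[r] = 0.387103, running G = 2.503353
t=4: π = [0.5109, 0.2126, 0.2765], E[r] = 0.5317, γ^t·E[r] = 0.348833, running G = 2.852187
t=5: π = [0.5107, 0.2127, 0.2766], E[r] = 0.5318, γ^t·E[r] = 0.314047, running G = 3.166234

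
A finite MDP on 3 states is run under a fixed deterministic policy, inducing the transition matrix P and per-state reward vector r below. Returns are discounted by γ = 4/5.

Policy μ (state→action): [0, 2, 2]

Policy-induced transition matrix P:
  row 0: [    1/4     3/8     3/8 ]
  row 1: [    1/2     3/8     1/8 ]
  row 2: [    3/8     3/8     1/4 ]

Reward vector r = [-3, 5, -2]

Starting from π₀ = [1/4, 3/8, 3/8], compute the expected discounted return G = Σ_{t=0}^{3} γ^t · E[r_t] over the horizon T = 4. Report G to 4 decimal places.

G = 0.8516

t=0: π = [0.2500, 0.3750, 0.3750], E[r] = 0.3750, γ^t·E[r] = 0.375000, running G = 0.375000
t=1: π = [0.3906, 0.3750, 0.2344], E[r] = 0.2344, γ^t·E[r] = 0.187500, running G = 0.562500
t=2: π = [0.3730, 0.3750, 0.2520], E[r] = 0.2520, γ^t·E[r] = 0.161250, running G = 0.723750
t=3: π = [0.3752, 0.3750, 0.2498], E[r] = 0.2498, γ^t·E[r] = 0.127875, running G = 0.851625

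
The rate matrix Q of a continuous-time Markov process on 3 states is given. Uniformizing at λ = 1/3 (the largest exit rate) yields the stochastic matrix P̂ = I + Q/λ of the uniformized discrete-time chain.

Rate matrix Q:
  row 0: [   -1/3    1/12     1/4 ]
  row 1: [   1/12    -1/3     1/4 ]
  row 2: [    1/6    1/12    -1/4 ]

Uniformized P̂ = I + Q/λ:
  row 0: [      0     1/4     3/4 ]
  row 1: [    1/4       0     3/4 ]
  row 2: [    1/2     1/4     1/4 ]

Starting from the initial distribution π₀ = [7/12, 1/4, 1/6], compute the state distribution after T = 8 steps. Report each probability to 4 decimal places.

t=0: π = [0.5833, 0.2500, 0.1667]
t=1: π = [0.1458, 0.1875, 0.6667]
t=2: π = [0.3802, 0.2031, 0.4167]
t=3: π = [0.2591, 0.1992, 0.5417]
t=4: π = [0.3206, 0.2002, 0.4792]
t=5: π = [0.2896, 0.2000, 0.5104]
t=6: π = [0.3052, 0.2000, 0.4948]
t=7: π = [0.2974, 0.2000, 0.5026]
t=8: π = [0.3013, 0.2000, 0.4987]

π = [0.3013, 0.2000, 0.4987]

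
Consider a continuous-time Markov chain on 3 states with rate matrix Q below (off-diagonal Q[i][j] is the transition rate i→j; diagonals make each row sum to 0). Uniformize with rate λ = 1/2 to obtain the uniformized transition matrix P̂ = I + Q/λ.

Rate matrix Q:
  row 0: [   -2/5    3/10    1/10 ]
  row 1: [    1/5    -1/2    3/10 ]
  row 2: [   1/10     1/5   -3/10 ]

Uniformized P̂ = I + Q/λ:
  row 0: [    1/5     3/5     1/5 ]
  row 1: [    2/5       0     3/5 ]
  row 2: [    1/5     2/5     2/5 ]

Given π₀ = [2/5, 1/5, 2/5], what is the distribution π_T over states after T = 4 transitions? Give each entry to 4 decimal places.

π = [0.2682, 0.3152, 0.4166]

t=0: π = [0.4000, 0.2000, 0.4000]
t=1: π = [0.2400, 0.4000, 0.3600]
t=2: π = [0.2800, 0.2880, 0.4320]
t=3: π = [0.2576, 0.3408, 0.4016]
t=4: π = [0.2682, 0.3152, 0.4166]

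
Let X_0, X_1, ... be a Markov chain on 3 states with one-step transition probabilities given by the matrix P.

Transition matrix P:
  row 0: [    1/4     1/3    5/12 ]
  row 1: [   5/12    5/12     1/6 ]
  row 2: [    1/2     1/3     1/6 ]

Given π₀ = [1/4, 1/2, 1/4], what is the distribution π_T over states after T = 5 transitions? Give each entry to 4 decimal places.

π = [0.3758, 0.3636, 0.2605]

t=0: π = [0.2500, 0.5000, 0.2500]
t=1: π = [0.3958, 0.3750, 0.2292]
t=2: π = [0.3698, 0.3646, 0.2656]
t=3: π = [0.3772, 0.3637, 0.2591]
t=4: π = [0.3754, 0.3636, 0.2610]
t=5: π = [0.3758, 0.3636, 0.2605]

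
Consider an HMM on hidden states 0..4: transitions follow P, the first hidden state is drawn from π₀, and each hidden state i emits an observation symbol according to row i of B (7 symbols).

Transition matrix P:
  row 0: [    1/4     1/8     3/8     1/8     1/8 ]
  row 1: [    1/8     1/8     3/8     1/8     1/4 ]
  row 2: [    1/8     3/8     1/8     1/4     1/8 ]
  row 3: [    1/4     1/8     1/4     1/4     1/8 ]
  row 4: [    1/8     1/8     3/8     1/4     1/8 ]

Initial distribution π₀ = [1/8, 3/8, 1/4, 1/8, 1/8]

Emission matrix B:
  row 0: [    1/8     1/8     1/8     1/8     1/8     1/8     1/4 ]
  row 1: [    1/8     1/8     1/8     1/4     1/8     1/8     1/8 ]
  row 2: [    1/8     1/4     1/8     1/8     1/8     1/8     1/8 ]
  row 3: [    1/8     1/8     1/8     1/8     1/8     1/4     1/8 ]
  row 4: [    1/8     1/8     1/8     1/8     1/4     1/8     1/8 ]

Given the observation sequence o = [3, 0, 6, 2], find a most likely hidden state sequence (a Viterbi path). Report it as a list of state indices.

t=0: δ = [1.562e-02, 9.375e-02, 3.125e-02, 1.562e-02, 1.562e-02]  (obs o_0=3)
t=1: δ = [1.465e-03, 1.465e-03, 4.395e-03, 1.465e-03, 2.930e-03]  ψ = [1, 1, 1, 1, 1]  (obs o_1=0)
t=2: δ = [1.373e-04, 2.060e-04, 1.373e-04, 1.373e-04, 6.866e-05]  ψ = [2, 2, 4, 2, 2]  (obs o_2=6)
t=3: δ = [4.292e-06, 6.437e-06, 9.656e-06, 4.292e-06, 6.437e-06]  ψ = [0, 2, 1, 2, 1]  (obs o_3=2)
backtrack: best end state = 2; path = [1, 2, 1, 2]

path = [1, 2, 1, 2]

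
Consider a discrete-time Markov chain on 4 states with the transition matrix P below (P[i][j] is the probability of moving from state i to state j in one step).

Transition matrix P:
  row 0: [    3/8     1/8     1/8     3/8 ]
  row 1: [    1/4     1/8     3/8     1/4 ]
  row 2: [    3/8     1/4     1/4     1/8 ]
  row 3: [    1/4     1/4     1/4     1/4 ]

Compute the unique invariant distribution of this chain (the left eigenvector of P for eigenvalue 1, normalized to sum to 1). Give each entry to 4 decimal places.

π = [0.3191, 0.1868, 0.2335, 0.2607]

Balance equations π_j = Σ_i π_i·P[i][j]:
  π_0 = 3/8·π_0 + 1/4·π_1 + 3/8·π_2 + 1/4·π_3
  π_1 = 1/8·π_0 + 1/8·π_1 + 1/4·π_2 + 1/4·π_3
  π_2 = 1/8·π_0 + 3/8·π_1 + 1/4·π_2 + 1/4·π_3
  normalize: π_0 + π_1 + π_2 + π_3 = 1
Solving the linear system gives exactly π = [82/257, 48/257, 60/257, 67/257].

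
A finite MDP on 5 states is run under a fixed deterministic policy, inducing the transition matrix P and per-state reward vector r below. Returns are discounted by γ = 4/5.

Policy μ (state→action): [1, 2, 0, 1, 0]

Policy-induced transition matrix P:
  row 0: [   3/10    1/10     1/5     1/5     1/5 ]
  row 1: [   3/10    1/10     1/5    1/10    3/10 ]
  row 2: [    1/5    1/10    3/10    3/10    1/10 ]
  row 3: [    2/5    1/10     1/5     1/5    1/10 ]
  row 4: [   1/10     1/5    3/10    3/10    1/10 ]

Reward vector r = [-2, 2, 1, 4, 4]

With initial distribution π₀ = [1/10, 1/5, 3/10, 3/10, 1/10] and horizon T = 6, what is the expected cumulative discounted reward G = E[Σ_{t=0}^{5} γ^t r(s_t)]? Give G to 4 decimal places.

G = 5.9278

t=0: π = [0.1000, 0.2000, 0.3000, 0.3000, 0.1000], E[r] = 2.1000, γ^t·E[r] = 2.100000, running G = 2.100000
t=1: π = [0.2800, 0.1100, 0.2400, 0.2200, 0.1500], E[r] = 1.3800, γ^t·E[r] = 1.104000, running G = 3.204000
t=2: π = [0.2680, 0.1150, 0.2390, 0.2280, 0.1500], E[r] = 1.4450, γ^t·E[r] = 0.924800, running G = 4.128800
t=3: π = [0.2689, 0.1150, 0.2389, 0.2274, 0.1498], E[r] = 1.4399, γ^t·E[r] = 0.737229, running G = 4.866029
t=4: π = [0.2689, 0.1150, 0.2389, 0.2274, 0.1499], E[r] = 1.4401, γ^t·E[r] = 0.589861, running G = 5.455890
t=5: π = [0.2689, 0.1150, 0.2389, 0.2274, 0.1499], E[r] = 1.4402, γ^t·E[r] = 0.471912, running G = 5.927802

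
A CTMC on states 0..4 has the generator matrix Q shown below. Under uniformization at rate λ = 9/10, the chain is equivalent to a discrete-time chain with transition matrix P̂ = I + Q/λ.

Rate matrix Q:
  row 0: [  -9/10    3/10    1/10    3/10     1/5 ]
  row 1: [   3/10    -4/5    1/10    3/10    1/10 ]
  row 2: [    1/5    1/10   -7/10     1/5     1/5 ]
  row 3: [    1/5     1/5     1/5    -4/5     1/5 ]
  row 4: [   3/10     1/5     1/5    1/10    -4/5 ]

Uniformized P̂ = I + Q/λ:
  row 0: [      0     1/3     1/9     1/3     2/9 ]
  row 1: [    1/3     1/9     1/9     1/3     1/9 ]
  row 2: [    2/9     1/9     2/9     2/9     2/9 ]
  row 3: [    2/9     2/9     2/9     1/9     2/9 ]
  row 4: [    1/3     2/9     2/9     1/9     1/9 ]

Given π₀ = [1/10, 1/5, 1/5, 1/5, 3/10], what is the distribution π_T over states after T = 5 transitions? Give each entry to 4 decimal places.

t=0: π = [0.1000, 0.2000, 0.2000, 0.2000, 0.3000]
t=1: π = [0.2556, 0.1889, 0.1889, 0.2000, 0.1667]
t=2: π = [0.2049, 0.2086, 0.1728, 0.2309, 0.1827]
t=3: π = [0.2202, 0.2026, 0.1763, 0.2222, 0.1787]
t=4: π = [0.2157, 0.2046, 0.1752, 0.2246, 0.1799]
t=5: π = [0.2170, 0.2040, 0.1755, 0.2240, 0.1795]

π = [0.2170, 0.2040, 0.1755, 0.2240, 0.1795]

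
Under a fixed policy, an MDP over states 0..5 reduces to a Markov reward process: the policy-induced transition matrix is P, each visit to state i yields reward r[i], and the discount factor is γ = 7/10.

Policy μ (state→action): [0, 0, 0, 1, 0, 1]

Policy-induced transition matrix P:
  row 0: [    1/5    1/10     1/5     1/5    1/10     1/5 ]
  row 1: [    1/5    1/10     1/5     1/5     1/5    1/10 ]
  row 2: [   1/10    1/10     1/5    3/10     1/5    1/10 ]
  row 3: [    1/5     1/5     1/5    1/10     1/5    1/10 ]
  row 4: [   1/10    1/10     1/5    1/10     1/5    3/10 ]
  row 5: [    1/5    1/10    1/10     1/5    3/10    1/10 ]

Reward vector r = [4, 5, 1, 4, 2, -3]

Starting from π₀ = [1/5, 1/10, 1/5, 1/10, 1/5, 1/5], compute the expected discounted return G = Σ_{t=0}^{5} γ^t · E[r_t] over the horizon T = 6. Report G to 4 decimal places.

G = 5.7090

t=0: π = [0.2000, 0.1000, 0.2000, 0.1000, 0.2000, 0.2000], E[r] = 1.7000, γ^t·E[r] = 1.700000, running G = 1.700000
t=1: π = [0.1600, 0.1100, 0.1800, 0.1900, 0.2000, 0.1600], E[r] = 2.0500, γ^t·E[r] = 1.435000, running G = 3.135000
t=2: π = [0.1620, 0.1190, 0.1840, 0.1790, 0.2000, 0.1560], E[r] = 2.0750, γ^t·E[r] = 1.016750, running G = 4.151750
t=3: π = [0.1616, 0.1179, 0.1844, 0.1805, 0.1994, 0.1562], E[r] = 2.0725, γ^t·E[r] = 0.710868, running G = 4.862618
t=4: π = [0.1616, 0.1181, 0.1844, 0.1805, 0.1995, 0.1560], E[r] = 2.0737, γ^t·E[r] = 0.497898, running G = 5.360515
t=5: π = [0.1616, 0.1180, 0.1844, 0.1804, 0.1994, 0.1561], E[r] = 2.0736, γ^t·E[r] = 0.348509, running G = 5.709024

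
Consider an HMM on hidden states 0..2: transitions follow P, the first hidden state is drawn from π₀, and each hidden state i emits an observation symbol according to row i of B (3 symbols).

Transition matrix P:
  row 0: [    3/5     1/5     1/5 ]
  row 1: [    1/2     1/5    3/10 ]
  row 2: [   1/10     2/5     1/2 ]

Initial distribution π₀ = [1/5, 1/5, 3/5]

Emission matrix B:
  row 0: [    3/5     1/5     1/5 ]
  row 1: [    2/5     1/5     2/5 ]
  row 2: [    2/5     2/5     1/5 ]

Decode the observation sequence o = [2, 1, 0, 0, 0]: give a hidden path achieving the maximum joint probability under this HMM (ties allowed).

t=0: δ = [4.000e-02, 8.000e-02, 1.200e-01]  (obs o_0=2)
t=1: δ = [8.000e-03, 9.600e-03, 2.400e-02]  ψ = [1, 2, 2]  (obs o_1=1)
t=2: δ = [2.880e-03, 3.840e-03, 4.800e-03]  ψ = [0, 2, 2]  (obs o_2=0)
t=3: δ = [1.152e-03, 7.680e-04, 9.600e-04]  ψ = [1, 2, 2]  (obs o_3=0)
t=4: δ = [4.147e-04, 1.536e-04, 1.920e-04]  ψ = [0, 2, 2]  (obs o_4=0)
backtrack: best end state = 0; path = [2, 2, 1, 0, 0]

path = [2, 2, 1, 0, 0]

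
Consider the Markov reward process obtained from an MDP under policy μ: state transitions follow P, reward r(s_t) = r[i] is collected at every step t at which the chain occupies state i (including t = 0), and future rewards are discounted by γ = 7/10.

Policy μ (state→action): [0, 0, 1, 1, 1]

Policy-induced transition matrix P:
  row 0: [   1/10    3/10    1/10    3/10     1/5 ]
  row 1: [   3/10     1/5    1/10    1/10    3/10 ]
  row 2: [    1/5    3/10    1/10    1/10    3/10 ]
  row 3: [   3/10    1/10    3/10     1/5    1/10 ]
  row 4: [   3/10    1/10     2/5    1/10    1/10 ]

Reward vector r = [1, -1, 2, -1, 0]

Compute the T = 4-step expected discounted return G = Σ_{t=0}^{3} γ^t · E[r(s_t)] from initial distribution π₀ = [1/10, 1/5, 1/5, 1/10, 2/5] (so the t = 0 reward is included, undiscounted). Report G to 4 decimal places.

t=0: π = [0.1000, 0.2000, 0.2000, 0.1000, 0.4000], E[r] = 0.2000, γ^t·E[r] = 0.200000, running G = 0.200000
t=1: π = [0.2600, 0.1800, 0.2400, 0.1300, 0.1900], E[r] = 0.4300, γ^t·E[r] = 0.301000, running G = 0.501000
t=2: π = [0.2240, 0.2180, 0.1830, 0.1650, 0.2100], E[r] = 0.2070, γ^t·E[r] = 0.101430, running G = 0.602430
t=3: π = [0.2369, 0.2032, 0.1960, 0.1613, 0.2026], E[r] = 0.2644, γ^t·E[r] = 0.090689, running G = 0.693119

G = 0.6931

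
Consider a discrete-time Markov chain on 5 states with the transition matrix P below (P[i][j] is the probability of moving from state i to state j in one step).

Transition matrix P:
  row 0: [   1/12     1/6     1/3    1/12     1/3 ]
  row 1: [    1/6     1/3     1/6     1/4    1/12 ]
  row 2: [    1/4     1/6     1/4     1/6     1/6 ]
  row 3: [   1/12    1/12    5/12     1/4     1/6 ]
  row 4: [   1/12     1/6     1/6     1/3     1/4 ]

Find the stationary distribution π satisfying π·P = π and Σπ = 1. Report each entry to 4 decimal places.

π = [0.1428, 0.1780, 0.2677, 0.2199, 0.1916]

Balance equations π_j = Σ_i π_i·P[i][j]:
  π_0 = 1/12·π_0 + 1/6·π_1 + 1/4·π_2 + 1/12·π_3 + 1/12·π_4
  π_1 = 1/6·π_0 + 1/3·π_1 + 1/6·π_2 + 1/12·π_3 + 1/6·π_4
  π_2 = 1/3·π_0 + 1/6·π_1 + 1/4·π_2 + 5/12·π_3 + 1/6·π_4
  π_3 = 1/12·π_0 + 1/4·π_1 + 1/6·π_2 + 1/4·π_3 + 1/3·π_4
  normalize: π_0 + π_1 + π_2 + π_3 + π_4 = 1
Solving the linear system gives exactly π = [2481/17375, 3093/17375, 4652/17375, 764/3475, 3329/17375].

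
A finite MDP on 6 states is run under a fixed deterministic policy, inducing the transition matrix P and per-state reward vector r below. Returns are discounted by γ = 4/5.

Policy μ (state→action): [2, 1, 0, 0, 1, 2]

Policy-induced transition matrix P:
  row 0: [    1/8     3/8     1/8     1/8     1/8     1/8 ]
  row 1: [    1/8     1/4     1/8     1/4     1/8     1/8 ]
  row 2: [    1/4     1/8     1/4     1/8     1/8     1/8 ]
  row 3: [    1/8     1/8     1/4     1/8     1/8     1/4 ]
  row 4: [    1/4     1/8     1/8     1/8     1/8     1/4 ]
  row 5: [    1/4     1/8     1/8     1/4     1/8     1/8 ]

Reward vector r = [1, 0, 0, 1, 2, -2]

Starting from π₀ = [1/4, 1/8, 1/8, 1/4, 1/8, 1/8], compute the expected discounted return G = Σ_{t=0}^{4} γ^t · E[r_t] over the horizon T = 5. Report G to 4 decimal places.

G = 1.1253

t=0: π = [0.2500, 0.1250, 0.1250, 0.2500, 0.1250, 0.1250], E[r] = 0.5000, γ^t·E[r] = 0.500000, running G = 0.500000
t=1: π = [0.1719, 0.2031, 0.1719, 0.1563, 0.1250, 0.1719], E[r] = 0.2344, γ^t·E[r] = 0.187500, running G = 0.687500
t=2: π = [0.1836, 0.1934, 0.1660, 0.1719, 0.1250, 0.1602], E[r] = 0.2852, γ^t·E[r] = 0.182500, running G = 0.870000
t=3: π = [0.1814, 0.1951, 0.1672, 0.1692, 0.1250, 0.1621], E[r] = 0.2764, γ^t·E[r] = 0.141500, running G = 1.011500
t=4: π = [0.1818, 0.1947, 0.1671, 0.1696, 0.1250, 0.1618], E[r] = 0.2779, γ^t·E[r] = 0.113825, running G = 1.125325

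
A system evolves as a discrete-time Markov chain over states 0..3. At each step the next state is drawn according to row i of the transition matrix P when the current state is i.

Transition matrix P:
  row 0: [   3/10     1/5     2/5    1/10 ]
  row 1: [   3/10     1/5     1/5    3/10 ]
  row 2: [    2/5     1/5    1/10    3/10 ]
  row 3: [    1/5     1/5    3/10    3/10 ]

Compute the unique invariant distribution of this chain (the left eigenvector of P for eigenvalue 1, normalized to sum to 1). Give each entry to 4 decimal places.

Balance equations π_j = Σ_i π_i·P[i][j]:
  π_0 = 3/10·π_0 + 3/10·π_1 + 2/5·π_2 + 1/5·π_3
  π_1 = 1/5·π_0 + 1/5·π_1 + 1/5·π_2 + 1/5·π_3
  π_2 = 2/5·π_0 + 1/5·π_1 + 1/10·π_2 + 3/10·π_3
  normalize: π_0 + π_1 + π_2 + π_3 = 1
Solving the linear system gives exactly π = [16/53, 1/5, 137/530, 127/530].

π = [0.3019, 0.2000, 0.2585, 0.2396]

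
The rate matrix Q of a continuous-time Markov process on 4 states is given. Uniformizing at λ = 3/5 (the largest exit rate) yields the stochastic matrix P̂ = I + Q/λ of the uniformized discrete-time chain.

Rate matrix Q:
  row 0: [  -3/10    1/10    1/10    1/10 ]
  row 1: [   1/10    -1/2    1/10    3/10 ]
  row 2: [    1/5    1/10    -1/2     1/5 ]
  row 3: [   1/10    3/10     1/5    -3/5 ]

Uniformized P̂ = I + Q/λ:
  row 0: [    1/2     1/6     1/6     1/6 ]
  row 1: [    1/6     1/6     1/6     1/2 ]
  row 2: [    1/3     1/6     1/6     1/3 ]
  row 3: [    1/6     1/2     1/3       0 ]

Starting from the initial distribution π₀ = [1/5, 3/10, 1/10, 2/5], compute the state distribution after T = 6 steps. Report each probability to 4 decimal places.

π = [0.3018, 0.2471, 0.2069, 0.2443]

t=0: π = [0.2000, 0.3000, 0.1000, 0.4000]
t=1: π = [0.2500, 0.3000, 0.2333, 0.2167]
t=2: π = [0.2889, 0.2389, 0.2028, 0.2694]
t=3: π = [0.2968, 0.2565, 0.2116, 0.2352]
t=4: π = [0.3008, 0.2451, 0.2059, 0.2482]
t=5: π = [0.3013, 0.2494, 0.2080, 0.2413]
t=6: π = [0.3018, 0.2471, 0.2069, 0.2443]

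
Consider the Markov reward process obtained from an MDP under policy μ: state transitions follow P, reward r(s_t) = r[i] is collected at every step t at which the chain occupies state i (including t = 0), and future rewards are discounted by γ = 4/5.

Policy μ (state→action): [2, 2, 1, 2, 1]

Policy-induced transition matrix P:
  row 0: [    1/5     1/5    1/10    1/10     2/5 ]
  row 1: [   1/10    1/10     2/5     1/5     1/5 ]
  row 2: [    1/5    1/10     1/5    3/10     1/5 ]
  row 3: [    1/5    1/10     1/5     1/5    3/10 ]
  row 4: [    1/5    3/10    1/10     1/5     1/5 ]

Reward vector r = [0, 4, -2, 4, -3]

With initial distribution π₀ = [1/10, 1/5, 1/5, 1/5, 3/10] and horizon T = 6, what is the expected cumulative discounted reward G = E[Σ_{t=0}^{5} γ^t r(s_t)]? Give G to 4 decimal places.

G = 1.2379

t=0: π = [0.1000, 0.2000, 0.2000, 0.2000, 0.3000], E[r] = 0.3000, γ^t·E[r] = 0.300000, running G = 0.300000
t=1: π = [0.1800, 0.1700, 0.2000, 0.2100, 0.2400], E[r] = 0.4000, γ^t·E[r] = 0.320000, running G = 0.620000
t=2: π = [0.1830, 0.1660, 0.1920, 0.2020, 0.2570], E[r] = 0.3170, γ^t·E[r] = 0.202880, running G = 0.822880
t=3: π = [0.1834, 0.1697, 0.1892, 0.2009, 0.2568], E[r] = 0.3336, γ^t·E[r] = 0.170803, running G = 0.993683
t=4: π = [0.1830, 0.1697, 0.1899, 0.2006, 0.2568], E[r] = 0.3310, γ^t·E[r] = 0.135565, running G = 1.129249
t=5: π = [0.1830, 0.1697, 0.1900, 0.2007, 0.2567], E[r] = 0.3315, γ^t·E[r] = 0.108617, running G = 1.237865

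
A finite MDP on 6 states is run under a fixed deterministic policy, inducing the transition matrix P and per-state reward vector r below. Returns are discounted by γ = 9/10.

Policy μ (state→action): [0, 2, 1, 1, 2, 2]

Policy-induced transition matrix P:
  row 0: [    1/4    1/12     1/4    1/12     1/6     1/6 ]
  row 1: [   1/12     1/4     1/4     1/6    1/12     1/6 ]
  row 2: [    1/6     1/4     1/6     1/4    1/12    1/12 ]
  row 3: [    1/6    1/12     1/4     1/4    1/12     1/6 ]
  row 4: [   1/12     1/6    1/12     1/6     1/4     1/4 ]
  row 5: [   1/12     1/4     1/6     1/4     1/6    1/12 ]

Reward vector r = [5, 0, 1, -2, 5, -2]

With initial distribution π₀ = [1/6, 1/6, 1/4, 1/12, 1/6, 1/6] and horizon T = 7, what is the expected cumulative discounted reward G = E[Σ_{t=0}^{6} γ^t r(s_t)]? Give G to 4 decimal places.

G = 5.0237

t=0: π = [0.1667, 0.1667, 0.2500, 0.0833, 0.1667, 0.1667], E[r] = 1.4167, γ^t·E[r] = 1.416667, running G = 1.416667
t=1: π = [0.1389, 0.1944, 0.1875, 0.1944, 0.1389, 0.1458], E[r] = 0.8958, γ^t·E[r] = 0.806250, running G = 2.222917
t=2: π = [0.1383, 0.1829, 0.1991, 0.1991, 0.1302, 0.1505], E[r] = 0.8426, γ^t·E[r] = 0.682500, running G = 2.905417
t=3: π = [0.1396, 0.1829, 0.1992, 0.2009, 0.1291, 0.1484], E[r] = 0.8440, γ^t·E[r] = 0.615270, running G = 3.520686
t=4: π = [0.1399, 0.1825, 0.1995, 0.2007, 0.1288, 0.1485], E[r] = 0.8450, γ^t·E[r] = 0.554404, running G = 4.075091
t=5: π = [0.1400, 0.1825, 0.1995, 0.2007, 0.1288, 0.1484], E[r] = 0.8455, γ^t·E[r] = 0.499260, running G = 4.574351
t=6: π = [0.1400, 0.1825, 0.1995, 0.2007, 0.1288, 0.1484], E[r] = 0.8456, γ^t·E[r] = 0.449384, running G = 5.023735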